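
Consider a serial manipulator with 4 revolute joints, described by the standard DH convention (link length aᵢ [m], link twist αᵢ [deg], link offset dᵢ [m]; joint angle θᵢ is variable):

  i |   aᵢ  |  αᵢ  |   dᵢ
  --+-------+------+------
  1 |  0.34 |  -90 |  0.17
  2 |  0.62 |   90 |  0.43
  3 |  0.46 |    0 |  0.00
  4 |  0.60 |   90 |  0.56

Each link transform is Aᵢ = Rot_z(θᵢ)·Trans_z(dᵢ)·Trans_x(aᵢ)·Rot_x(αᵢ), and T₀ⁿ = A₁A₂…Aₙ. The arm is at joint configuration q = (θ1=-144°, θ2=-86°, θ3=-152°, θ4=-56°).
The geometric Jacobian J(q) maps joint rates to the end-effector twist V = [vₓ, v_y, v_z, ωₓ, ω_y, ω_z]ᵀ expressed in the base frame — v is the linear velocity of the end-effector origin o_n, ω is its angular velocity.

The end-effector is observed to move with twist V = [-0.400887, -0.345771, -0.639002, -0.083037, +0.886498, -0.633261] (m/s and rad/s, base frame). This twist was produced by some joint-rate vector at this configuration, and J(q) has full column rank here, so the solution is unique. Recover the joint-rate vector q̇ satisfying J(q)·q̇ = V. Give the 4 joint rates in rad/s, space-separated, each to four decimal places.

-0.6650 -0.7660 -0.3080 0.7630

o_n = [0.4861, -0.2596, -0.1061]
J₁: ẑ×o_n = [0.2596, 0.4861, -0.0000], ω = ẑ
J2: z=[0.5878, -0.8090, 0.0000] o=[-0.2751, -0.1998, 0.1700] → [0.2234, 0.1623, 0.5807, 0.5878, -0.8090, 0.0000]
J3: z=[0.8070, 0.5864, 0.0698] o=[-0.0573, -0.5731, 0.7885] → [-0.5464, 0.7599, -0.0656, 0.8070, 0.5864, 0.0698]
J4: z=[0.8070, 0.5864, 0.0698] o=[-0.1613, -0.3818, 0.3833] → [-0.2955, 0.4401, -0.2810, 0.8070, 0.5864, 0.0698]
q̇ = J⁺·V = [-0.6650, -0.7660, -0.3080, 0.7630]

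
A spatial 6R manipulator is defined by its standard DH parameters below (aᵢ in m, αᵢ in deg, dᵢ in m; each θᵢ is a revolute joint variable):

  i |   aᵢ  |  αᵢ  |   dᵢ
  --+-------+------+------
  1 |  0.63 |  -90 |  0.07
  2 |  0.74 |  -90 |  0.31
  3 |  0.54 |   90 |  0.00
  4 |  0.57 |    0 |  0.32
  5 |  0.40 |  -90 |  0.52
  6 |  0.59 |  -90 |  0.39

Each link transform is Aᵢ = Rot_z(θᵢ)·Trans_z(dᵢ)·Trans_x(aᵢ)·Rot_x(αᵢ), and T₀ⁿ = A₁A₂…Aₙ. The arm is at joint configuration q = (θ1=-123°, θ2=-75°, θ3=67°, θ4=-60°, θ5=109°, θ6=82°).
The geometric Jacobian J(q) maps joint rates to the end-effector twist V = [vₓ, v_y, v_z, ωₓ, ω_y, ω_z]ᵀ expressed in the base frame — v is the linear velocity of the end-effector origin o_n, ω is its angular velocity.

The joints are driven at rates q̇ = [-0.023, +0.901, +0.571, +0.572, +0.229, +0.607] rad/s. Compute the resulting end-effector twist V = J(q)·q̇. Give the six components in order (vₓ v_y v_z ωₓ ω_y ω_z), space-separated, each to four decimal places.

-0.4307 -0.7427 -0.9796 0.7832 -1.7972 0.2654

o_n = [-0.9037, -0.7127, 1.2992]
J₁: ẑ×o_n = [0.7127, -0.9037, 0.0000], ω = ẑ
J2: z=[0.8387, -0.5446, 0.0000] o=[-0.3431, -0.5284, 0.0700] → [-0.6695, -1.0309, -0.4599, 0.8387, -0.5446, 0.0000]
J3: z=[-0.5261, -0.8101, -0.2588] o=[-0.1874, -0.8578, 0.7848] → [-0.3792, 0.4560, -0.6565, -0.5261, -0.8101, -0.2588]
J4: z=[0.1979, -0.4126, 0.8891] o=[-0.6341, -0.6329, 0.9886] → [-0.0572, -0.3012, -0.1270, 0.1979, -0.4126, 0.8891]
J5: z=[0.1979, -0.4126, 0.8891] o=[-0.5468, -0.2463, 1.5084] → [0.5010, -0.2759, -0.2396, 0.1979, -0.4126, 0.8891]
J6: z=[0.2791, -0.8458, -0.4546] o=[-0.8197, -0.5961, 1.9917] → [0.5327, 0.2314, -0.1036, 0.2791, -0.8458, -0.4546]
V = J·q̇ = [-0.4307, -0.7427, -0.9796, 0.7832, -1.7972, 0.2654]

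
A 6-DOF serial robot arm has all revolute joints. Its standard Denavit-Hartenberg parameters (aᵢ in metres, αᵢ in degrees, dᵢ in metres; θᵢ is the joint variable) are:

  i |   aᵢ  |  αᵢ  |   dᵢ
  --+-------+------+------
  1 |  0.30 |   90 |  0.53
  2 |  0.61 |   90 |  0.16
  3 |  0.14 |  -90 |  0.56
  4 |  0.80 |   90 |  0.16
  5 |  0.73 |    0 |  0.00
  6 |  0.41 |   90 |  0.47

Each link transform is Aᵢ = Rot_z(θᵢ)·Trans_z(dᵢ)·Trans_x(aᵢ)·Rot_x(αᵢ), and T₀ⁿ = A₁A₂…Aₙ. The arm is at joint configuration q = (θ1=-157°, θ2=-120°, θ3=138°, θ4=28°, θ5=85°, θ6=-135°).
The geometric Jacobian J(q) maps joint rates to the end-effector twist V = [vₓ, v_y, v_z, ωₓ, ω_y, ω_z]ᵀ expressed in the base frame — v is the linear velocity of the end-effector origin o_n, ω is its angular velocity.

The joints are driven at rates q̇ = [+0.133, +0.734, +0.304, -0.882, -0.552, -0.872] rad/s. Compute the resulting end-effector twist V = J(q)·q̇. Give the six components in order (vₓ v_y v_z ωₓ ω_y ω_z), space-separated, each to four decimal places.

1.4858 0.5024 0.4779 -0.6278 0.7570 -1.2850

o_n = [-0.5309, 0.4714, 1.4294]
J₁: ẑ×o_n = [-0.4714, -0.5309, 0.0000], ω = ẑ
J2: z=[-0.3907, 0.9205, 0.0000] o=[-0.2762, -0.1172, 0.5300] → [0.8279, 0.3514, 0.0045, -0.3907, 0.9205, 0.0000]
J3: z=[0.7972, 0.3384, 0.5000] o=[-0.0579, 0.1492, 0.0017] → [0.3220, -1.3746, 0.4168, 0.7972, 0.3384, 0.5000]
J4: z=[-0.0176, -0.8148, 0.5795] o=[0.3040, 0.4046, 0.3718] → [-0.9004, -0.4652, -0.6814, -0.0176, -0.8148, 0.5795]
J5: z=[0.4205, 0.5198, 0.7436] o=[-0.4245, 0.4797, 0.7314] → [0.3690, -0.3727, 0.0518, 0.4205, 0.5198, 0.7436]
J6: z=[0.4205, 0.5198, 0.7436] o=[-0.4950, -0.0965, 1.1740] → [-0.2895, -0.1341, 0.2575, 0.4205, 0.5198, 0.7436]
V = J·q̇ = [1.4858, 0.5024, 0.4779, -0.6278, 0.7570, -1.2850]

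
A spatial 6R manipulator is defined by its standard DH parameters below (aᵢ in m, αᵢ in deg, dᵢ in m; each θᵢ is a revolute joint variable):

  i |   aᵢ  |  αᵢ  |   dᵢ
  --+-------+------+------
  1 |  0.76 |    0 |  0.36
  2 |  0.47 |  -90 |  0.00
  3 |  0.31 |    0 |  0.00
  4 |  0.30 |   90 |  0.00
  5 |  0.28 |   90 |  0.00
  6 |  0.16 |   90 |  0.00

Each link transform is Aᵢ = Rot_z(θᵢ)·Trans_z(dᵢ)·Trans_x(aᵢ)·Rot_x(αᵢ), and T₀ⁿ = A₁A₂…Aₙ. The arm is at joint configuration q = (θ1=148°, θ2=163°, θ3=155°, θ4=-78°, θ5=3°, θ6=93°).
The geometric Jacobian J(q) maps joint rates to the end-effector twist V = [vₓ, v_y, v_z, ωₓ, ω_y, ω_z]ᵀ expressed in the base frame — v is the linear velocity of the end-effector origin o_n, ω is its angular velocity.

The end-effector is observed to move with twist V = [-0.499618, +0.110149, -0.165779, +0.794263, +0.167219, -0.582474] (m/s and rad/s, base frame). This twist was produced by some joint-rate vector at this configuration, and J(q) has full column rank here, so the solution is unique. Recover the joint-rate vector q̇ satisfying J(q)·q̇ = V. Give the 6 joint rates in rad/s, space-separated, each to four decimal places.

o_n = [-0.3233, 0.0549, -0.2917]
J₁: ẑ×o_n = [-0.0549, -0.3233, 0.0000], ω = ẑ
J2: z=[0.0000, 0.0000, 1.0000] o=[-0.6445, 0.4027, 0.3600] → [0.3478, 0.3212, -0.0000, 0.0000, 0.0000, 1.0000]
J3: z=[0.7547, 0.6561, 0.0000] o=[-0.3362, 0.0480, 0.3600] → [-0.4275, 0.4918, -0.0032, 0.7547, 0.6561, 0.0000]
J4: z=[0.7547, 0.6561, 0.0000] o=[-0.5205, 0.2601, 0.2290] → [-0.3416, 0.3930, -0.2842, 0.7547, 0.6561, 0.0000]
J5: z=[0.6392, -0.7354, 0.2250] o=[-0.4762, 0.2091, -0.0633] → [0.2026, 0.1804, 0.0139, 0.6392, -0.7354, 0.2250]
J6: z=[-0.7460, -0.6640, -0.0510] o=[-0.4239, 0.1713, -0.3358] → [-0.0352, 0.0278, 0.1536, -0.7460, -0.6640, -0.0510]
q̇ = J⁺·V = [0.1340, -0.8020, 0.1560, 0.6580, 0.4040, 0.1050]

0.1340 -0.8020 0.1560 0.6580 0.4040 0.1050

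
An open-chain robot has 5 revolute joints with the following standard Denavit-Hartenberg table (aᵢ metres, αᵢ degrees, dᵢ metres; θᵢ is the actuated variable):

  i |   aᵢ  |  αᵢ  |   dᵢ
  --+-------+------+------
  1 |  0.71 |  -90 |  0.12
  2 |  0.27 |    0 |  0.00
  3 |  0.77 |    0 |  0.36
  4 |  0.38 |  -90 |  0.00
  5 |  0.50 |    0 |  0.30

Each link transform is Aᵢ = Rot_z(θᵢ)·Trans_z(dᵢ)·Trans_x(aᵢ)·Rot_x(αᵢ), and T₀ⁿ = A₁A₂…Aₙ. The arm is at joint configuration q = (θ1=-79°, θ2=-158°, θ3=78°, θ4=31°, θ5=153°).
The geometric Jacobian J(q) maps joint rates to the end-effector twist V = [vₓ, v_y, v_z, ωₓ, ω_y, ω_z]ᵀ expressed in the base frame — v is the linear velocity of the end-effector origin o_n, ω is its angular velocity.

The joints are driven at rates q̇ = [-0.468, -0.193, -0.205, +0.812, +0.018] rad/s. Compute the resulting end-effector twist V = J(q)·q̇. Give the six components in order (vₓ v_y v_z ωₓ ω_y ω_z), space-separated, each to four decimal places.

-0.4184 0.2892 -0.0741 0.4090 0.0657 -0.4798

o_n = [0.2788, -0.7372, 0.7332]
J₁: ẑ×o_n = [0.7372, 0.2788, -0.0000], ω = ẑ
J2: z=[0.9816, 0.1908, 0.0000] o=[0.1355, -0.6970, 0.1200] → [0.1170, -0.6019, -0.0668, 0.9816, 0.1908, 0.0000]
J3: z=[0.9816, 0.1908, 0.0000] o=[0.0877, -0.4512, 0.2211] → [0.0977, -0.5026, -0.3171, 0.9816, 0.1908, 0.0000]
J4: z=[0.9816, 0.1908, 0.0000] o=[0.4666, -0.5138, 0.9794] → [-0.0470, 0.2417, -0.1834, 0.9816, 0.1908, 0.0000]
J5: z=[0.1440, -0.7408, -0.6561] o=[0.5142, -0.7585, 1.2662] → [0.4089, 0.2312, -0.1713, 0.1440, -0.7408, -0.6561]
V = J·q̇ = [-0.4184, 0.2892, -0.0741, 0.4090, 0.0657, -0.4798]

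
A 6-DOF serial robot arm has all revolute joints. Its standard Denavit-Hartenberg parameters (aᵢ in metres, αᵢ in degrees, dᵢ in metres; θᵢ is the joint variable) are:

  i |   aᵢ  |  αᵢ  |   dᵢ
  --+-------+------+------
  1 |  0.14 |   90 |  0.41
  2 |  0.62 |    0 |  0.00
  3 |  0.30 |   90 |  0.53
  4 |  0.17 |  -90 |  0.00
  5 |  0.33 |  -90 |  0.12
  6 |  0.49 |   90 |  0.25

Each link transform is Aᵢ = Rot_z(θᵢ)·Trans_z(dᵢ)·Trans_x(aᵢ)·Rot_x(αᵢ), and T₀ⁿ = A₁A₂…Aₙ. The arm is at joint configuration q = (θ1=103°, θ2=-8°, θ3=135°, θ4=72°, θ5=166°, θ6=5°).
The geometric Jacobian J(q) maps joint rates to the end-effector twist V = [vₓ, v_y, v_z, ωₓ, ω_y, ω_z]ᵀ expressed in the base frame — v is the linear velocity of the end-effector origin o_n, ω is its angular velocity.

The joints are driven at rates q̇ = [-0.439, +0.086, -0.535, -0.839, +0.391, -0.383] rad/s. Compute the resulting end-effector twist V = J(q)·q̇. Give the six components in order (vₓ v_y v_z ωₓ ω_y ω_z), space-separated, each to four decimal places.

o_n = [-0.2700, 0.7388, 0.3626]
J₁: ẑ×o_n = [-0.7388, -0.2700, 0.0000], ω = ẑ
J2: z=[0.9744, 0.2250, 0.0000] o=[-0.0315, 0.1364, 0.4100] → [-0.0107, 0.0462, 0.6406, 0.9744, 0.2250, 0.0000]
J3: z=[0.9744, 0.2250, 0.0000] o=[-0.1696, 0.7346, 0.3237] → [0.0087, -0.0379, 0.0266, 0.9744, 0.2250, 0.0000]
J4: z=[-0.1797, 0.7782, 0.6018] o=[0.3874, 0.6779, 0.5633] → [-0.1928, -0.4317, 0.5007, -0.1797, 0.7782, 0.6018]
J5: z=[0.1723, 0.6272, -0.7595] o=[0.5521, 0.6835, 0.6053] → [-0.1102, 0.6663, 0.5252, 0.1723, 0.6272, -0.7595]
J6: z=[-0.4086, 0.7471, 0.5242] o=[0.2770, 0.6862, 0.3870] → [-0.0459, -0.2968, 0.3872, -0.4086, 0.7471, 0.5242]
V = J·q̇ = [0.4549, 0.8792, -0.3222, -0.0629, -0.7948, -1.4417]

0.4549 0.8792 -0.3222 -0.0629 -0.7948 -1.4417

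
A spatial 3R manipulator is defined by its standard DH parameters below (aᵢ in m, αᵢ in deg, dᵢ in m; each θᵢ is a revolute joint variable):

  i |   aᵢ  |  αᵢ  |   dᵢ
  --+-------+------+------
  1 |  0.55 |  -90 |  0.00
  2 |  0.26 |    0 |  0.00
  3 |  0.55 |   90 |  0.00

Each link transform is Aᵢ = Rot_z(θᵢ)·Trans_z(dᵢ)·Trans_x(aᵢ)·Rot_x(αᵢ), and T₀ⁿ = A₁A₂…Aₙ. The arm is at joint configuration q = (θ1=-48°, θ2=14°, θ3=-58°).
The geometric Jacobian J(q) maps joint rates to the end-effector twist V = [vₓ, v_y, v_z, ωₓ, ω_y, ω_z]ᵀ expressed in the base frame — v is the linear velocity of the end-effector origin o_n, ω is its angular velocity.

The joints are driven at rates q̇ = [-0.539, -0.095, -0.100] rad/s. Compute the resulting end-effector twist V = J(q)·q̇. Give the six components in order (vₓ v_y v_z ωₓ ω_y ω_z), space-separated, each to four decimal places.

o_n = [0.8016, -0.8902, 0.3192]
J₁: ẑ×o_n = [0.8902, 0.8016, -0.0000], ω = ẑ
J2: z=[0.7431, 0.6691, 0.0000] o=[0.3680, -0.4087, 0.0000] → [0.2136, -0.2372, -0.6479, 0.7431, 0.6691, 0.0000]
J3: z=[0.7431, 0.6691, 0.0000] o=[0.5368, -0.5962, -0.0629] → [0.2556, -0.2839, -0.3956, 0.7431, 0.6691, 0.0000]
V = J·q̇ = [-0.5257, -0.3811, 0.1011, -0.1449, -0.1305, -0.5390]

-0.5257 -0.3811 0.1011 -0.1449 -0.1305 -0.5390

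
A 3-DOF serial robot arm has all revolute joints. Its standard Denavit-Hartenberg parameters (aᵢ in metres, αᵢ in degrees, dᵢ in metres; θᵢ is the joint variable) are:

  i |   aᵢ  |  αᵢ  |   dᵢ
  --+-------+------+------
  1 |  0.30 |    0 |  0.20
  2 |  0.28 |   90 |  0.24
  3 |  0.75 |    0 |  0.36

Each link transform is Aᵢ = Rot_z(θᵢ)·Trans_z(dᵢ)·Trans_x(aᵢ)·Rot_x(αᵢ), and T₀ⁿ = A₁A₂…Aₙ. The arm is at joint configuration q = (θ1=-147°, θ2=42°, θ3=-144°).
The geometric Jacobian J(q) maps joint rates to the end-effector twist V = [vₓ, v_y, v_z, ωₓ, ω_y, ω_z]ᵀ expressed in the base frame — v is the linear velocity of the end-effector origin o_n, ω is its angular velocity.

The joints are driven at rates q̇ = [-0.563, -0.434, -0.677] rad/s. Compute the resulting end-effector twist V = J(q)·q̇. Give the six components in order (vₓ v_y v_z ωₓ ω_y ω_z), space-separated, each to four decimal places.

o_n = [-0.5148, 0.2454, -0.0008]
J₁: ẑ×o_n = [-0.2454, -0.5148, 0.0000], ω = ẑ
J2: z=[0.0000, 0.0000, 1.0000] o=[-0.2516, -0.1634, 0.2000] → [-0.4088, -0.2632, 0.0000, 0.0000, 0.0000, 1.0000]
J3: z=[-0.9659, 0.2588, 0.0000] o=[-0.3241, -0.4339, 0.4400] → [-0.1141, -0.4258, -0.6068, -0.9659, 0.2588, 0.0000]
V = J·q̇ = [0.3928, 0.6923, 0.4108, 0.6539, -0.1752, -0.9970]

0.3928 0.6923 0.4108 0.6539 -0.1752 -0.9970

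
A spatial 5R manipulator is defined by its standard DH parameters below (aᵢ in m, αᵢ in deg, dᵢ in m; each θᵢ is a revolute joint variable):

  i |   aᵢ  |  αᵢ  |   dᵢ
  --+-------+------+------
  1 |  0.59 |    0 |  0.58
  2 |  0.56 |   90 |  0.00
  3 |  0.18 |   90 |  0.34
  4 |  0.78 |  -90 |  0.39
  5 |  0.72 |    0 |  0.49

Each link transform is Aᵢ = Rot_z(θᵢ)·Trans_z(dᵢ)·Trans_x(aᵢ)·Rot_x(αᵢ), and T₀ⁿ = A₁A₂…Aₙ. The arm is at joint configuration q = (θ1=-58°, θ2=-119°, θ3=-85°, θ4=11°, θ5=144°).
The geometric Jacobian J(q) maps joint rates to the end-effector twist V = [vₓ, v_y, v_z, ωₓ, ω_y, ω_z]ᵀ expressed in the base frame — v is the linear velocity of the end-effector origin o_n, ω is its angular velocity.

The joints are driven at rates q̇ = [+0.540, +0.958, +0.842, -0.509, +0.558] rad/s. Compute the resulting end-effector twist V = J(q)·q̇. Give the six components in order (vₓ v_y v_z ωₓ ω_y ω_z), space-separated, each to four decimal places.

-0.8728 -0.9137 -0.0120 -0.5698 1.3618 1.6484

o_n = [-0.3490, 0.3248, 0.3036]
J₁: ẑ×o_n = [-0.3248, -0.3490, 0.0000], ω = ẑ
J2: z=[0.0000, 0.0000, 1.0000] o=[0.3127, -0.5003, 0.5800] → [-0.8252, -0.6616, 0.0000, 0.0000, 0.0000, 1.0000]
J3: z=[-0.0523, 0.9986, 0.0000] o=[-0.2466, -0.5297, 0.5800] → [-0.2760, -0.0145, 0.0575, -0.0523, 0.9986, 0.0000]
J4: z=[0.9948, 0.0521, -0.0872] o=[-0.2800, -0.1909, 0.4007] → [0.0399, 0.1026, 0.5167, 0.9948, 0.0521, -0.0872]
J5: z=[-0.0348, 0.9812, 0.1901] o=[0.0335, -0.0255, -0.3961] → [0.6199, -0.0484, 0.3631, -0.0348, 0.9812, 0.1901]
V = J·q̇ = [-0.8728, -0.9137, -0.0120, -0.5698, 1.3618, 1.6484]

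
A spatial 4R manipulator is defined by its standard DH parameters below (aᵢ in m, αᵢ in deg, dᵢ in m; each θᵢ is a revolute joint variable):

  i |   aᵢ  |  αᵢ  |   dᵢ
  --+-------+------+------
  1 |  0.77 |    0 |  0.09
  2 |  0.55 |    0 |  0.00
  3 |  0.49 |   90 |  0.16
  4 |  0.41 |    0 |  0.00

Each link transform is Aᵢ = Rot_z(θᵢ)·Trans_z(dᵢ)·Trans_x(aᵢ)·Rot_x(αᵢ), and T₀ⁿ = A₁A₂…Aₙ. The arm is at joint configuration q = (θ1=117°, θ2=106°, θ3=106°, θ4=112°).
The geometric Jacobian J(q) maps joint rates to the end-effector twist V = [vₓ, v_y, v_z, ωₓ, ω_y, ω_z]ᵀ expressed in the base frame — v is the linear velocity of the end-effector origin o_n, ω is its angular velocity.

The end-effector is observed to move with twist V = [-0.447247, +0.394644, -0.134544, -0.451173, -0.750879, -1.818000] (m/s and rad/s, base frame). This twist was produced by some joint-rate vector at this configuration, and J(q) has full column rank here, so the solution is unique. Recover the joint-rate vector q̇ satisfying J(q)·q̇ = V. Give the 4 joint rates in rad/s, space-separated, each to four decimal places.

o_n = [-0.4635, 0.1377, 0.6301]
J₁: ẑ×o_n = [-0.1377, -0.4635, 0.0000], ω = ẑ
J2: z=[0.0000, 0.0000, 1.0000] o=[-0.3496, 0.6861, 0.0900] → [0.5484, -0.1139, 0.0000, 0.0000, 0.0000, 1.0000]
J3: z=[0.0000, 0.0000, 1.0000] o=[-0.7518, 0.3110, 0.0900] → [0.1733, 0.2884, -0.0000, 0.0000, 0.0000, 1.0000]
J4: z=[-0.5150, -0.8572, 0.0000] o=[-0.3318, 0.0586, 0.2500] → [-0.3258, 0.1958, -0.1536, -0.5150, -0.8572, 0.0000]
q̇ = J⁺·V = [-0.8400, -0.2880, -0.6900, 0.8760]

-0.8400 -0.2880 -0.6900 0.8760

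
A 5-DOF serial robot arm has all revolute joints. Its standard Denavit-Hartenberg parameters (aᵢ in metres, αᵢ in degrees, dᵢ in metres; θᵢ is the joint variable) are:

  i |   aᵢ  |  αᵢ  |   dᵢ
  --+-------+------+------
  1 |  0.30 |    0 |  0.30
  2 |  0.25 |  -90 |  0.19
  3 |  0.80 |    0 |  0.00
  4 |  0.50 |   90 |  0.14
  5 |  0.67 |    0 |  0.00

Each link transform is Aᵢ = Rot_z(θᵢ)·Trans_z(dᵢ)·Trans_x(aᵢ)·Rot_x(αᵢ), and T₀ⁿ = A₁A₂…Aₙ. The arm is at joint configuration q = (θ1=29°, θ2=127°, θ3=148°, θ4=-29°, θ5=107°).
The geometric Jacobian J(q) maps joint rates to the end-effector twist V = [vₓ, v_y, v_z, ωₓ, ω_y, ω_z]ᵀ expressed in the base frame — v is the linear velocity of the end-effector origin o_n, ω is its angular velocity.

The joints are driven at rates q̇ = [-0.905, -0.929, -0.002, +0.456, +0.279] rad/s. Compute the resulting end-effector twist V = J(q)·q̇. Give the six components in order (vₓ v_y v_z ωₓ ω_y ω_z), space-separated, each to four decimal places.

-1.5534 -0.5835 0.2219 -0.4076 -0.3155 -1.9693

o_n = [0.4709, -0.8020, -0.1999]
J₁: ẑ×o_n = [0.8020, 0.4709, -0.0000], ω = ẑ
J2: z=[0.0000, 0.0000, 1.0000] o=[0.2624, 0.1454, 0.3000] → [0.9475, 0.2085, -0.0000, 0.0000, 0.0000, 1.0000]
J3: z=[-0.4067, -0.9135, 0.0000] o=[0.0340, 0.2471, 0.4900] → [0.6303, -0.2806, 0.8259, -0.4067, -0.9135, 0.0000]
J4: z=[-0.4067, -0.9135, 0.0000] o=[0.6538, -0.0288, 0.0661] → [0.2430, -0.1082, 0.1474, -0.4067, -0.9135, 0.0000]
J5: z=[-0.7990, 0.3557, -0.4848] o=[0.8183, -0.2553, -0.3712] → [-0.2041, 0.3053, 0.5604, -0.7990, 0.3557, -0.4848]
V = J·q̇ = [-1.5534, -0.5835, 0.2219, -0.4076, -0.3155, -1.9693]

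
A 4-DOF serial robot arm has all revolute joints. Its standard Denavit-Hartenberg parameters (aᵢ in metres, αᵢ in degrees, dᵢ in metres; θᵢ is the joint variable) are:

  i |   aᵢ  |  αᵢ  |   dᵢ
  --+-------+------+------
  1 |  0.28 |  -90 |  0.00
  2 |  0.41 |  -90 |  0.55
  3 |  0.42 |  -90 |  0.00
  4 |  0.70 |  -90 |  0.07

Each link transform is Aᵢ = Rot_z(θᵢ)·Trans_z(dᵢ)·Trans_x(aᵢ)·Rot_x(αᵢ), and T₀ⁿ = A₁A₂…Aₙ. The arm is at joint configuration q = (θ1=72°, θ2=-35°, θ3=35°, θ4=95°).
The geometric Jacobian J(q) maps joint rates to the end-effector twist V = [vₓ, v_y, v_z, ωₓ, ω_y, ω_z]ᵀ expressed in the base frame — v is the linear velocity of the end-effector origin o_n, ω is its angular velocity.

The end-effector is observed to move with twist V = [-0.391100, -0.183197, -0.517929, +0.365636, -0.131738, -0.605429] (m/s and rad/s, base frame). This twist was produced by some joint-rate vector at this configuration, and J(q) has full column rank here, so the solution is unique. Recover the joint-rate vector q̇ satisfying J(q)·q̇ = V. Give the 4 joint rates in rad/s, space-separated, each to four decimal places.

0.3090 0.3750 0.7420 0.9320

o_n = [-0.1417, 0.4917, 0.9520]
J₁: ẑ×o_n = [-0.4917, -0.1417, 0.0000], ω = ẑ
J2: z=[-0.9511, 0.3090, 0.0000] o=[0.0865, 0.2663, 0.0000] → [0.2942, 0.9054, -0.1439, -0.9511, 0.3090, 0.0000]
J3: z=[0.1772, 0.5455, -0.8192] o=[-0.3328, 0.7557, 0.2352] → [0.1749, -0.2836, -0.1510, 0.1772, 0.5455, -0.8192]
J4: z=[0.6339, -0.7000, -0.3290] o=[-0.0166, 0.9493, 0.4325] → [-0.5142, -0.2881, -0.3776, 0.6339, -0.7000, -0.3290]
q̇ = J⁺·V = [0.3090, 0.3750, 0.7420, 0.9320]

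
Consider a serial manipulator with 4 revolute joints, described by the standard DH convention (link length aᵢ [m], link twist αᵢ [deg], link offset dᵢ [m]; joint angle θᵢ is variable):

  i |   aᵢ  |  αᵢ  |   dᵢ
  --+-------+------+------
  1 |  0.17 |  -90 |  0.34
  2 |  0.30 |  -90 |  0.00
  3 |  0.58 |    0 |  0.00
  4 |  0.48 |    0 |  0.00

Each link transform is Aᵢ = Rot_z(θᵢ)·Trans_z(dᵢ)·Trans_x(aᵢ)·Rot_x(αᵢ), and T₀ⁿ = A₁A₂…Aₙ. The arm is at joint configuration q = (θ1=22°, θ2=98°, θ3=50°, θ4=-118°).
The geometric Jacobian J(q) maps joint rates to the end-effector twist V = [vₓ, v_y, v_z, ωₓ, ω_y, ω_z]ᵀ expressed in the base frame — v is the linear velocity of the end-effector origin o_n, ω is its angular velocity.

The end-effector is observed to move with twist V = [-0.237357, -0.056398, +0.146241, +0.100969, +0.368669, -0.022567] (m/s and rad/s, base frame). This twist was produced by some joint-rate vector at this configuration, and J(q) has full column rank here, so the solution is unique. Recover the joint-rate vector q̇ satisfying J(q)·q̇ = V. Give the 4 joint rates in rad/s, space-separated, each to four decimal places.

0.0100 0.3040 0.0160 -0.2500

o_n = [0.0473, 0.0199, -0.5043]
J₁: ẑ×o_n = [-0.0199, 0.0473, 0.0000], ω = ẑ
J2: z=[-0.3746, 0.9272, 0.0000] o=[0.1576, 0.0637, 0.3400] → [-0.7828, -0.3163, 0.1187, -0.3746, 0.9272, 0.0000]
J3: z=[-0.9182, -0.3710, 0.1392] o=[0.1189, 0.0480, 0.0429] → [0.2069, -0.5124, -0.0007, -0.9182, -0.3710, 0.1392]
J4: z=[-0.9182, -0.3710, 0.1392] o=[0.2372, -0.3833, -0.3263] → [0.0099, -0.1899, -0.4407, -0.9182, -0.3710, 0.1392]
q̇ = J⁺·V = [0.0100, 0.3040, 0.0160, -0.2500]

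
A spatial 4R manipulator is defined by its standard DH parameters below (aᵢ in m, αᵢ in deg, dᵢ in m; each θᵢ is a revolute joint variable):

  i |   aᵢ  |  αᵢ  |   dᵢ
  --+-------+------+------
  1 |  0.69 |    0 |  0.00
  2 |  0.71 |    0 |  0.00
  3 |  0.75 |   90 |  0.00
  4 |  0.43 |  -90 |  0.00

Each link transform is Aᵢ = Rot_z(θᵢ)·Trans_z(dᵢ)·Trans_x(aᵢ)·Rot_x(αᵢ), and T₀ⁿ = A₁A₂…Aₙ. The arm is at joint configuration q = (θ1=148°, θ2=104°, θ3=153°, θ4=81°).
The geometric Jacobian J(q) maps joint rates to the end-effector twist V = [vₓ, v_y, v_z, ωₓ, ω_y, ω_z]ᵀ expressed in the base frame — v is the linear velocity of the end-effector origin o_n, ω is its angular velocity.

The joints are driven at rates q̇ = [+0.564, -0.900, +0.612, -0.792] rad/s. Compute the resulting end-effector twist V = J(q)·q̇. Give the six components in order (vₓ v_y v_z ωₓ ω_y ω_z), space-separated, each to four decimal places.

o_n = [-0.2267, 0.2683, 0.4247]
J₁: ẑ×o_n = [-0.2683, -0.2267, 0.0000], ω = ẑ
J2: z=[0.0000, 0.0000, 1.0000] o=[-0.5852, 0.3656, 0.0000] → [0.0974, 0.3585, -0.0000, 0.0000, 0.0000, 1.0000]
J3: z=[0.0000, 0.0000, 1.0000] o=[-0.8046, -0.3096, 0.0000] → [-0.5779, 0.5779, 0.0000, 0.0000, 0.0000, 1.0000]
J4: z=[0.7071, -0.7071, 0.0000] o=[-0.2742, 0.2207, 0.0000] → [-0.3003, -0.3003, 0.0673, 0.7071, -0.7071, 0.0000]
V = J·q̇ = [-0.3548, 0.1410, -0.0533, -0.5600, 0.5600, 0.2760]

-0.3548 0.1410 -0.0533 -0.5600 0.5600 0.2760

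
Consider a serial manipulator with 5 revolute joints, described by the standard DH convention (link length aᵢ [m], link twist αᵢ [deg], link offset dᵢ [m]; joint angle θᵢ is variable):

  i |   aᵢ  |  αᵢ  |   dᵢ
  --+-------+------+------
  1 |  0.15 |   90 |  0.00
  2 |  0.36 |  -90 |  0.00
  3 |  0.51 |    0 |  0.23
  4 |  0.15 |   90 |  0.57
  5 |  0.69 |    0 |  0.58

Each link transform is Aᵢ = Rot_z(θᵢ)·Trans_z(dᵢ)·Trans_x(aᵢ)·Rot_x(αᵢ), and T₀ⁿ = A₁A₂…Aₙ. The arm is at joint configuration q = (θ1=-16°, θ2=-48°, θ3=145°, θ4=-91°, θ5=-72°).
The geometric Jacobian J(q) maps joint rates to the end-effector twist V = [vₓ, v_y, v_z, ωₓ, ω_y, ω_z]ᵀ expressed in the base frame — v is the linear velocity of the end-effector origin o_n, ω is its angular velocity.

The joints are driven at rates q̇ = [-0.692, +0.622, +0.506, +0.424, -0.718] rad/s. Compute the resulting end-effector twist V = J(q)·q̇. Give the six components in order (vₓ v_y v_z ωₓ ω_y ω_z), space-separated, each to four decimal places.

-0.0882 -0.4166 0.5074 0.2356 -0.2756 0.3620

o_n = [0.7165, 0.0499, -0.3682]
J₁: ẑ×o_n = [-0.0499, 0.7165, 0.0000], ω = ẑ
J2: z=[-0.2756, -0.9613, 0.0000] o=[0.1442, -0.0413, 0.0000] → [0.3540, -0.1015, 0.5250, -0.2756, -0.9613, 0.0000]
J3: z=[0.7144, -0.2048, 0.6691] o=[0.3757, -0.1077, -0.2675] → [-0.0849, 0.3000, 0.1824, 0.7144, -0.2048, 0.6691]
J4: z=[0.7144, -0.2048, 0.6691] o=[0.3520, 0.2034, 0.1968] → [0.2185, 0.6476, -0.0350, 0.7144, -0.2048, 0.6691]
J5: z=[0.3584, -0.7142, -0.6012] o=[0.8493, 0.1870, 0.5127] → [0.5468, 0.3955, -0.1440, 0.3584, -0.7142, -0.6012]
V = J·q̇ = [-0.0882, -0.4166, 0.5074, 0.2356, -0.2756, 0.3620]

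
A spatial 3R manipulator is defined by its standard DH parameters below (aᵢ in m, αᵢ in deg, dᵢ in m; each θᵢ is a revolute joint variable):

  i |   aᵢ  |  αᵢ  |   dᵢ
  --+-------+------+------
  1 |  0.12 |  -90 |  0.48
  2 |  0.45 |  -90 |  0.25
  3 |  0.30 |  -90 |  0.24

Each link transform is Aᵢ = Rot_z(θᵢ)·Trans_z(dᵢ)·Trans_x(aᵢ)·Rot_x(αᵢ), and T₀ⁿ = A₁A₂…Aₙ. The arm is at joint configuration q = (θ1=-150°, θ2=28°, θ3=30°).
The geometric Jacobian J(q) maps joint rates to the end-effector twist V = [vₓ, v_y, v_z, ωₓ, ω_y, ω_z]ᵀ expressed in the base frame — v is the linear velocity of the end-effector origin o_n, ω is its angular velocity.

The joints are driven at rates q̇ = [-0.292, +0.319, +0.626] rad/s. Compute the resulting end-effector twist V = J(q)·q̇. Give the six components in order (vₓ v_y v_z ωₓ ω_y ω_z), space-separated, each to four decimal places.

0.0232 0.4150 -0.1199 0.4140 -0.1293 -0.8447

o_n = [-0.4991, -0.4036, -0.0651]
J₁: ẑ×o_n = [0.4036, -0.4991, 0.0000], ω = ẑ
J2: z=[0.5000, -0.8660, 0.0000] o=[-0.1039, -0.0600, 0.4800] → [0.4721, 0.2726, -0.5140, 0.5000, -0.8660, 0.0000]
J3: z=[0.4066, 0.2347, -0.8829] o=[-0.3230, -0.4752, 0.2687] → [-0.0152, 0.2912, 0.0704, 0.4066, 0.2347, -0.8829]
V = J·q̇ = [0.0232, 0.4150, -0.1199, 0.4140, -0.1293, -0.8447]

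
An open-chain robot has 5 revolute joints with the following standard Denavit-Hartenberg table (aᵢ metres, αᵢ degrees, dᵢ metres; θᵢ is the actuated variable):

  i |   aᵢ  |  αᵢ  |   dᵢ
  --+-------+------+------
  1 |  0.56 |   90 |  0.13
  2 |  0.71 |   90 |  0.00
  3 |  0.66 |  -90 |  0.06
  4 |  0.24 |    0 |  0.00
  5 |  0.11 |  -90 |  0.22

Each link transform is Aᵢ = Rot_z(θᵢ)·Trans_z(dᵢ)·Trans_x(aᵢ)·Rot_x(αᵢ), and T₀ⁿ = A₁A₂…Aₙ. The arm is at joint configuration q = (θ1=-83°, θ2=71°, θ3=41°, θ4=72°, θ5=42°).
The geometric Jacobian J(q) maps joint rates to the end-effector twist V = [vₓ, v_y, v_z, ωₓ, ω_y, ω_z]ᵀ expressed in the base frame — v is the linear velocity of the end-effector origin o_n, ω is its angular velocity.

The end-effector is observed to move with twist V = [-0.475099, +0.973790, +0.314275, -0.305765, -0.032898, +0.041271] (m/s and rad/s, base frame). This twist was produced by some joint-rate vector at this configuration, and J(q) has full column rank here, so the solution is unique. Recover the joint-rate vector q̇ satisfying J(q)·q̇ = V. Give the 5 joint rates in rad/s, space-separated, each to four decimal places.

o_n = [-0.5334, -0.7299, 1.2443]
J₁: ẑ×o_n = [0.7299, -0.5334, 0.0000], ω = ẑ
J2: z=[-0.9925, -0.1219, 0.0000] o=[0.0682, -0.5558, 0.1300] → [-0.1358, 1.1060, 0.0995, -0.9925, -0.1219, 0.0000]
J3: z=[0.1152, -0.9385, -0.3256] o=[0.0964, -0.7853, 0.8013] → [-0.3977, 0.1540, -0.5847, 0.1152, -0.9385, -0.3256]
J4: z=[-0.7751, 0.1200, -0.6203] o=[-0.3067, -1.0553, 1.2528] → [0.2008, 0.1341, -0.2250, -0.7751, 0.1200, -0.6203]
J5: z=[-0.7751, 0.1200, -0.6203] o=[-0.3791, -0.8651, 1.3800] → [0.0676, -0.0094, -0.0863, -0.7751, 0.1200, -0.6203]
q̇ = J⁺·V = [-0.4030, 0.7890, -0.1490, -0.6750, 0.0370]

-0.4030 0.7890 -0.1490 -0.6750 0.0370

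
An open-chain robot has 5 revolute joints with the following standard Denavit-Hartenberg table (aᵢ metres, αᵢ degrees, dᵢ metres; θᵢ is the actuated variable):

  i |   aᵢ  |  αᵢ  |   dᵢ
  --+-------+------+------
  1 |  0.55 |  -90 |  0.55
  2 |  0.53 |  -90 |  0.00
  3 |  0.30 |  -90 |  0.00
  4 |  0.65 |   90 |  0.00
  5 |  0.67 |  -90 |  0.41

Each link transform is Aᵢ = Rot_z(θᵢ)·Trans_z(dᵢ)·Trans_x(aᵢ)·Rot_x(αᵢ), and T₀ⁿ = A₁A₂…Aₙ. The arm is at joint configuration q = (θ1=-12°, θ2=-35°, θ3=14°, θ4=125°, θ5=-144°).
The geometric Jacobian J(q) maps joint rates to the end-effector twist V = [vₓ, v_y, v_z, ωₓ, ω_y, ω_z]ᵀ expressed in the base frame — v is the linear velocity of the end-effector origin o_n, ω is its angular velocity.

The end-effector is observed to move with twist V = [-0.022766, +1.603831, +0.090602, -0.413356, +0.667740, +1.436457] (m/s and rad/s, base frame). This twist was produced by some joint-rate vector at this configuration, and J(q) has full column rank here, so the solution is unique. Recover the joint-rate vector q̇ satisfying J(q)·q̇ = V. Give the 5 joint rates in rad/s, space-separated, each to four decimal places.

0.9760 -0.4920 -0.9910 -0.9840 -0.5270

o_n = [1.3542, -0.0391, 1.4931]
J₁: ẑ×o_n = [0.0391, 1.3542, -0.0000], ω = ẑ
J2: z=[0.2079, 0.9781, 0.0000] o=[0.5380, -0.1144, 0.5500] → [0.9225, -0.1961, -0.7828, 0.2079, 0.9781, 0.0000]
J3: z=[0.5610, -0.1193, -0.8192] o=[0.9626, -0.2046, 0.8540] → [0.0593, -0.6793, 0.1395, 0.5610, -0.1193, -0.8192]
J4: z=[-0.3956, -0.9079, -0.1388] o=[1.1808, -0.3252, 1.0210] → [-0.3890, 0.1627, 0.0443, -0.3956, -0.9079, -0.1388]
J5: z=[0.2738, -0.2608, 0.9257] o=[0.6110, -0.1119, 1.2496] → [-0.1308, 0.6214, 0.2138, 0.2738, -0.2608, 0.9257]
q̇ = J⁺·V = [0.9760, -0.4920, -0.9910, -0.9840, -0.5270]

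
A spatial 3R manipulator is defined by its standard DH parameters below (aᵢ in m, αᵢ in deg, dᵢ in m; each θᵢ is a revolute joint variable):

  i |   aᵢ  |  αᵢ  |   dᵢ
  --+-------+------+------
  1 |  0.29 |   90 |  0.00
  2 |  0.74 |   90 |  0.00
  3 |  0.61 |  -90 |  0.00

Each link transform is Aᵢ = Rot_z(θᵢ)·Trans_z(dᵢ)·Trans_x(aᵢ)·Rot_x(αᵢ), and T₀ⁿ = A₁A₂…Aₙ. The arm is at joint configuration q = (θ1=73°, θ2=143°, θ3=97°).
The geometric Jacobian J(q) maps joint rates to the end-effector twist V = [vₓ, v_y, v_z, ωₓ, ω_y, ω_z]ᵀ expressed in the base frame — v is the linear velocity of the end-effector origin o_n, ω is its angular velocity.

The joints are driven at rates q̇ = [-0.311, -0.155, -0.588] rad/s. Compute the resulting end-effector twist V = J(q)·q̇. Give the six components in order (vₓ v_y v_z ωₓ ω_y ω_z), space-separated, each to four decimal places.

-0.1501 -0.3834 0.2967 -0.2517 -0.2931 -0.7806

o_n = [0.5084, -0.4081, 0.4006]
J₁: ẑ×o_n = [0.4081, 0.5084, -0.0000], ω = ẑ
J2: z=[0.9563, -0.2924, 0.0000] o=[0.0848, 0.2773, 0.0000] → [-0.1171, -0.3831, -0.5316, 0.9563, -0.2924, 0.0000]
J3: z=[0.1760, 0.5755, 0.7986] o=[-0.0880, -0.2878, 0.4453] → [0.0703, 0.4841, -0.3644, 0.1760, 0.5755, 0.7986]
V = J·q̇ = [-0.1501, -0.3834, 0.2967, -0.2517, -0.2931, -0.7806]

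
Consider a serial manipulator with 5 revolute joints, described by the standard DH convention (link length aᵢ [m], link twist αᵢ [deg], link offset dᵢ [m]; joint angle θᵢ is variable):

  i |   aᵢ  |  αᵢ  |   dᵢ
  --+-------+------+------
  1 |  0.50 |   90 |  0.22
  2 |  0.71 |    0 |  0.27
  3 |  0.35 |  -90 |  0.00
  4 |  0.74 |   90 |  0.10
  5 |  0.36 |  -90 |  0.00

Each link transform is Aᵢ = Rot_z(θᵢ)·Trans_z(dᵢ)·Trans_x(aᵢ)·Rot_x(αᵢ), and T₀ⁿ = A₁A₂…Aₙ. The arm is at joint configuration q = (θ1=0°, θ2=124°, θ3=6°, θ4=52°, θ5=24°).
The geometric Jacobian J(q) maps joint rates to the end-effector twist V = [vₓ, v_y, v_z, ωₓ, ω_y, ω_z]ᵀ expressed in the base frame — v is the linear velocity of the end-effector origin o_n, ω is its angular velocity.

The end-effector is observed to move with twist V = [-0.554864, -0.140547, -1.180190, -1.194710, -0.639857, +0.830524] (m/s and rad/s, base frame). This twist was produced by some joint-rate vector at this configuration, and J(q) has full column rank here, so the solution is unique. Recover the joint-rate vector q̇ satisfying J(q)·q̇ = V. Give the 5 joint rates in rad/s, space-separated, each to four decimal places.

0.9360 0.5420 -0.4390 0.9830 0.8720

o_n = [-0.7338, 0.5723, 1.4224]
J₁: ẑ×o_n = [-0.5723, -0.7338, 0.0000], ω = ẑ
J2: z=[0.0000, -1.0000, 0.0000] o=[0.5000, 0.0000, 0.2200] → [-1.2024, -0.0000, -1.2338, 0.0000, -1.0000, 0.0000]
J3: z=[0.0000, -1.0000, 0.0000] o=[0.1030, -0.2700, 0.8086] → [-0.6138, -0.0000, -0.8367, 0.0000, -1.0000, 0.0000]
J4: z=[-0.7660, -0.0000, -0.6428] o=[-0.1220, -0.2700, 1.0767] → [0.5414, 0.6581, -0.6452, -0.7660, -0.0000, -0.6428]
J5: z=[-0.5065, -0.6157, 0.6037] o=[-0.4915, 0.3131, 1.3615] → [-0.1940, -0.1154, -0.2805, -0.5065, -0.6157, 0.6037]
q̇ = J⁺·V = [0.9360, 0.5420, -0.4390, 0.9830, 0.8720]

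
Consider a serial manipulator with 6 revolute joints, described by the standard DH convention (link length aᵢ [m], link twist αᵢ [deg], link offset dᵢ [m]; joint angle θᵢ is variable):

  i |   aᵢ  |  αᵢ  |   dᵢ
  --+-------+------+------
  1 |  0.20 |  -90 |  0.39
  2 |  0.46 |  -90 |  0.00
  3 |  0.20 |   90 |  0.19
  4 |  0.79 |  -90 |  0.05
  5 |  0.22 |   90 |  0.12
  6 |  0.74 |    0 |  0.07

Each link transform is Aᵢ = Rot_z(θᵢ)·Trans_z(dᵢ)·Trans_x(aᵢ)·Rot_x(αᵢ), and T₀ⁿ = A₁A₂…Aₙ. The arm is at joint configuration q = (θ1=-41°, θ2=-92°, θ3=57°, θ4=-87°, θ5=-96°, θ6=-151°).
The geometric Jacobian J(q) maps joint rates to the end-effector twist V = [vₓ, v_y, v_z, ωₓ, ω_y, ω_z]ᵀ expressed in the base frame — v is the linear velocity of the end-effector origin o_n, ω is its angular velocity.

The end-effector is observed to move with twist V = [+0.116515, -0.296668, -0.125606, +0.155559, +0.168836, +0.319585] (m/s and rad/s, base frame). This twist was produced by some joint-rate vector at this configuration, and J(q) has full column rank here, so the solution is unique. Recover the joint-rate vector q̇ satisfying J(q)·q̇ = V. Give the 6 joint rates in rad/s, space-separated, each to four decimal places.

o_n = [-0.4326, 0.0984, 0.5098]
J₁: ẑ×o_n = [-0.0984, -0.4326, 0.0000], ω = ẑ
J2: z=[0.6561, 0.7547, 0.0000] o=[0.1509, -0.1312, 0.3900] → [0.0904, -0.0786, 0.5910, 0.6561, 0.7547, 0.0000]
J3: z=[0.7542, -0.6557, 0.0349] o=[0.1388, -0.1207, 0.8497] → [0.2152, 0.2365, -0.2094, 0.7542, -0.6557, 0.0349]
J4: z=[0.3352, 0.4302, 0.8382] o=[0.1692, -0.3694, 0.9652] → [-0.5880, -0.3517, 0.4157, 0.3352, 0.4302, 0.8382]
J5: z=[-0.5243, -0.6539, 0.5454] o=[-0.4324, 0.1438, 1.0021] → [0.3467, -0.2582, 0.0237, -0.5243, -0.6539, 0.5454]
J6: z=[0.7434, -0.6639, -0.0813] o=[-0.4040, 0.1451, 1.2511] → [0.4883, 0.5534, -0.0537, 0.7434, -0.6639, -0.0813]
q̇ = J⁺·V = [0.9480, 0.3820, 0.4630, -0.6590, -0.2390, -0.4690]

0.9480 0.3820 0.4630 -0.6590 -0.2390 -0.4690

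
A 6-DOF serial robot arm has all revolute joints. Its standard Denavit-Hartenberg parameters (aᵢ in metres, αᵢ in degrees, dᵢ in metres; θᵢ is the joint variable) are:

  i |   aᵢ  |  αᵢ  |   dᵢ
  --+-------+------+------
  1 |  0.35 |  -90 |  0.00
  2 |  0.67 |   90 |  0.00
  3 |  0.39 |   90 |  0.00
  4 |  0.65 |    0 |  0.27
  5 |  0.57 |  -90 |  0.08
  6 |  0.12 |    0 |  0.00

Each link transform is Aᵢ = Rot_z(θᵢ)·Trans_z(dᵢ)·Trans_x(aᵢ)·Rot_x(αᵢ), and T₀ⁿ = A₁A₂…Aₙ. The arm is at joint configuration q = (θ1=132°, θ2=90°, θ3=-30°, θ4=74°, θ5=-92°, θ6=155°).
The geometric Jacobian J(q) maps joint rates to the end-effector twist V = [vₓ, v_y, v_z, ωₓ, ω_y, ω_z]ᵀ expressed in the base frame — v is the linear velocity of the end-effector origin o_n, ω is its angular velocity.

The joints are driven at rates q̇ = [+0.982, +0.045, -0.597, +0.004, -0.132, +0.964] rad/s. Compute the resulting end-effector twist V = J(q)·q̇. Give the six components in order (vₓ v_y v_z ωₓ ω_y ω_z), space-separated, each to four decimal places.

-0.6765 0.2606 0.5445 -0.2191 0.2331 0.6600

o_n = [0.0102, 1.1291, -1.3932]
J₁: ẑ×o_n = [-1.1291, 0.0102, 0.0000], ω = ẑ
J2: z=[-0.7431, -0.6691, 0.0000] o=[-0.2342, 0.2601, 0.0000] → [0.9322, -1.0353, -0.4823, -0.7431, -0.6691, 0.0000]
J3: z=[-0.6691, 0.7431, 0.0000] o=[-0.2342, 0.2601, -0.6700] → [-0.5374, -0.4839, -0.7631, -0.6691, 0.7431, 0.0000]
J4: z=[0.6436, 0.5795, 0.5000] o=[-0.0893, 0.3906, -1.0077] → [-0.5926, 0.2978, 0.4177, 0.6436, 0.5795, 0.5000]
J5: z=[0.6436, 0.5795, 0.5000] o=[-0.2670, 1.0713, -1.0279] → [-0.2406, 0.3737, -0.1234, 0.6436, 0.5795, 0.5000]
J6: z=[-0.5216, 0.8102, -0.2676] o=[0.1037, 1.1681, -1.4574] → [0.0416, 0.0585, 0.0961, -0.5216, 0.8102, -0.2676]
V = J·q̇ = [-0.6765, 0.2606, 0.5445, -0.2191, 0.2331, 0.6600]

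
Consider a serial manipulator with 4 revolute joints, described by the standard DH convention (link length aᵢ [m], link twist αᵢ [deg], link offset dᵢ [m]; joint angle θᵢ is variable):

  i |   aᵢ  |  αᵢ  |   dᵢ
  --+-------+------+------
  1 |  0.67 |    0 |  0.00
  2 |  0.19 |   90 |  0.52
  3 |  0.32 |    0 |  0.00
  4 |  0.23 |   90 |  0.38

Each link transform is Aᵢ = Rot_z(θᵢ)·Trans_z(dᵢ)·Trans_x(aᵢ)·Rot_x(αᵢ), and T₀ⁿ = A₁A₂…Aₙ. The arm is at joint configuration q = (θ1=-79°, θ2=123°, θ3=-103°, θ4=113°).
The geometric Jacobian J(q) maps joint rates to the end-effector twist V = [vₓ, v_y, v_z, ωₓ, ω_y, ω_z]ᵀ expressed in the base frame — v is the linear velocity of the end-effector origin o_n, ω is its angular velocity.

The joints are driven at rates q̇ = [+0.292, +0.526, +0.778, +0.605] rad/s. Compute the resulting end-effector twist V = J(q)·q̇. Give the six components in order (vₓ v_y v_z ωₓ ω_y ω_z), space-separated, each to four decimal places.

0.3546 0.5861 0.2573 0.9607 -0.9948 0.8180

o_n = [0.6396, -0.6917, 0.2481]
J₁: ẑ×o_n = [0.6917, 0.6396, -0.0000], ω = ẑ
J2: z=[0.0000, 0.0000, 1.0000] o=[0.1278, -0.6577, 0.0000] → [0.0340, 0.5118, -0.0000, 0.0000, 0.0000, 1.0000]
J3: z=[0.6947, -0.7193, 0.0000] o=[0.2645, -0.5257, 0.5200] → [0.1956, 0.1888, 0.1545, 0.6947, -0.7193, 0.0000]
J4: z=[0.6947, -0.7193, 0.0000] o=[0.2127, -0.5757, 0.2082] → [-0.0287, -0.0277, 0.2265, 0.6947, -0.7193, 0.0000]
V = J·q̇ = [0.3546, 0.5861, 0.2573, 0.9607, -0.9948, 0.8180]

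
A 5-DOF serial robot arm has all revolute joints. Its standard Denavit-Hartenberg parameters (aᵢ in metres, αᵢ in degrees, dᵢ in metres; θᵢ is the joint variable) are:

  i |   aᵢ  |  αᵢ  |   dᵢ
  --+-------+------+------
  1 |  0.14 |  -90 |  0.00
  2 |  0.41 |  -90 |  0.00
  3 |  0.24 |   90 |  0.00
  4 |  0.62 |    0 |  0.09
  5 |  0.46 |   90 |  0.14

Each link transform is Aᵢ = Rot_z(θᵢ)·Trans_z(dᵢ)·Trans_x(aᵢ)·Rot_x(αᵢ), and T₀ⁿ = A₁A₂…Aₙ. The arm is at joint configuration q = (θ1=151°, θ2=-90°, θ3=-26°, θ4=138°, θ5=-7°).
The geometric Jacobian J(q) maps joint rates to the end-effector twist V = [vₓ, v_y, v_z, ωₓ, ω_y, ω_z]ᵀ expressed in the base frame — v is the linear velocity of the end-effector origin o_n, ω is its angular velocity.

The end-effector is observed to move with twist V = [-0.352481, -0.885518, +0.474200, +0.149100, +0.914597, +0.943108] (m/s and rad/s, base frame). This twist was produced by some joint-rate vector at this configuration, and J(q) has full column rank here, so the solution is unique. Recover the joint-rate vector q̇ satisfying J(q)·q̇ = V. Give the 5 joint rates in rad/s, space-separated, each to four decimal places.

0.9830 -0.9540 0.3130 0.5830 -0.4920

o_n = [-0.7781, 0.4569, -0.1605]
J₁: ẑ×o_n = [-0.4569, -0.7781, 0.0000], ω = ẑ
J2: z=[-0.4848, -0.8746, 0.0000] o=[-0.1224, 0.0679, 0.0000] → [0.1404, -0.0778, -0.7620, -0.4848, -0.8746, 0.0000]
J3: z=[-0.8746, 0.4848, -0.0000] o=[-0.1224, 0.0679, 0.4100] → [-0.2766, -0.4990, -0.0223, -0.8746, 0.4848, -0.0000]
J4: z=[-0.4357, -0.7861, -0.4384] o=[-0.1735, -0.0241, 0.6257] → [0.8289, -0.0775, -0.6849, -0.4357, -0.7861, -0.4384]
J5: z=[-0.4357, -0.7861, -0.4384] o=[-0.4776, 0.2829, 0.1721] → [0.3377, -0.0132, -0.3120, -0.4357, -0.7861, -0.4384]
q̇ = J⁺·V = [0.9830, -0.9540, 0.3130, 0.5830, -0.4920]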